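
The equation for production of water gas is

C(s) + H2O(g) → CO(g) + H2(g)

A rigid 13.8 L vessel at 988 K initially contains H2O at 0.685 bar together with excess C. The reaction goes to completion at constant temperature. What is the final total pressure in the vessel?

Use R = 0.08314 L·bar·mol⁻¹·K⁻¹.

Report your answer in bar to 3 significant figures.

At constant T and V, P ∝ n(gas): 1 mol gas → 2 mol gas.
P_final = (2/1) × 0.685 = 1.370 bar

1.37 bar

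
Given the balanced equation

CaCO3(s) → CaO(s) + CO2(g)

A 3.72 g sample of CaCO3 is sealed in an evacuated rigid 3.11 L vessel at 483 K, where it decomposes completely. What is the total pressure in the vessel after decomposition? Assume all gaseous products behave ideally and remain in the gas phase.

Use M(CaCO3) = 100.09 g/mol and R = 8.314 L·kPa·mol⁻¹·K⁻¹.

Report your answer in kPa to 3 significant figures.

48.0 kPa

n(CaCO3) = 3.72 / 100.09 = 0.03717 mol
n(gas produced) = (1/1) × 0.03717 = 0.03717 mol
P = nRT/V = 0.03717 × 8.314 × 483 / 3.11 = 47.99 kPa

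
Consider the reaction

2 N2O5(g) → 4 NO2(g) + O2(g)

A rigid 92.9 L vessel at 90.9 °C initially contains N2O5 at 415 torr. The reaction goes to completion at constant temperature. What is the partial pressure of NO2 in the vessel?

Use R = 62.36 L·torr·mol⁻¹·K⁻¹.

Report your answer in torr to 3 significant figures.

n(N2O5)₀ = PV/RT = (415 × 92.9) / (62.36 × 364.05) = 1.698 mol
n(NO2) = (4/2) × 1.698 = 3.396 mol
P(NO2) = nRT/V = 3.396 × 62.36 × 364.05 / 92.9 = 829.9 torr

830 torr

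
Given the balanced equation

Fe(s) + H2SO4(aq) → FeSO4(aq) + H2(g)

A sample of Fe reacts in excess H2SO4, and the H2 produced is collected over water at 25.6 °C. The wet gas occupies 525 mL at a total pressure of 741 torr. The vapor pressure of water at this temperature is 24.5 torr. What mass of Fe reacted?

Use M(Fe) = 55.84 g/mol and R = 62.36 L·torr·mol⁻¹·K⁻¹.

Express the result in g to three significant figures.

1.13 g

P(H2) = 741 − 24.5 = 716.5 torr
n(H2) = PV/RT = (716.5 × 0.5250) / (62.36 × 298.75) = 0.02019 mol
n(Fe) = (1/1) × 0.02019 = 0.02019 mol
m(Fe) = 0.02019 × 55.84 = 1.127 g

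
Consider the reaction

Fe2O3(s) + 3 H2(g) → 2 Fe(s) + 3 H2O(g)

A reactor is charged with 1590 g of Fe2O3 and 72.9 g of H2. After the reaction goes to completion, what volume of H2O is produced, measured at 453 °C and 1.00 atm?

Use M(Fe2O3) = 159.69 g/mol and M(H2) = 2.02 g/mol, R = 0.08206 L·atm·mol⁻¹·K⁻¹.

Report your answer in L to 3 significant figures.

1780 L

n(Fe2O3) = 1590 / 159.69 = 9.957 mol
n(H2) = 72.9 / 2.02 = 36.09 mol
For 9.957 mol Fe2O3, stoichiometry requires (3/1) × 9.957 = 29.87 mol H2; 36.09 mol is available, so Fe2O3 is limiting.
n(H2O) = (3/1) × 9.957 = 29.87 mol
V(H2O) = nRT/P = 29.87 × 0.08206 × 726.15 / 1.00 = 1780 L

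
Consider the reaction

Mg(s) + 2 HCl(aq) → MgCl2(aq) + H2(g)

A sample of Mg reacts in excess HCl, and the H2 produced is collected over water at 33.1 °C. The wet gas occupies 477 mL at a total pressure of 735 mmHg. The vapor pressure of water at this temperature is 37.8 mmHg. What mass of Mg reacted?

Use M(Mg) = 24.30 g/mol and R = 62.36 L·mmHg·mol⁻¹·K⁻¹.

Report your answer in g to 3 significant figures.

P(H2) = 735 − 37.8 = 697.2 mmHg
n(H2) = PV/RT = (697.2 × 0.4770) / (62.36 × 306.25) = 0.01741 mol
n(Mg) = (1/1) × 0.01741 = 0.01741 mol
m(Mg) = 0.01741 × 24.30 = 0.4231 g

0.423 g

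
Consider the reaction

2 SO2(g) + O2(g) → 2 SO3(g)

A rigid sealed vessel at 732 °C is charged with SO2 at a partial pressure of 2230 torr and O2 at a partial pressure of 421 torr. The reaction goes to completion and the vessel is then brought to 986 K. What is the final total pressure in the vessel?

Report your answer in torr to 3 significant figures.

Because the vessel is rigid and T is held at 732 °C, work the stoichiometry in partial pressures (P_i = n_iRT/V).
P(O2) required for 2230 torr of SO2 = (1/2) × 2230 = 1115 torr; available 421 torr, so O2 is limiting.
P(SO2) remaining = 2230 − (2/1) × 421 = 1388 torr
P(gaseous products) = (2)/1 × 421 = 842.0 torr
P_total at 732 °C = 1388 + 842.0 = 2230 torr
Scaling to 986 K: P = 2230 × 986/1005.15 = 2188 torr

2190 torr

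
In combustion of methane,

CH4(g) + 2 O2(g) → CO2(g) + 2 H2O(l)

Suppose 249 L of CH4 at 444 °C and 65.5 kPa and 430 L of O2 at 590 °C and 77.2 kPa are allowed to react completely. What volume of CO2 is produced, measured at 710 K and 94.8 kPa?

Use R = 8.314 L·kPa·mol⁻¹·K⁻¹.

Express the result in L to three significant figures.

n(CH4) = PV/RT = (65.5 × 249) / (8.314 × 717.15) = 2.735 mol
n(O2) = PV/RT = (77.2 × 430) / (8.314 × 863.15) = 4.626 mol
For 2.735 mol CH4, stoichiometry requires (2/1) × 2.735 = 5.470 mol O2; 4.626 mol is available, so O2 is limiting.
n(CO2) = (1/2) × 4.626 = 2.313 mol
V(CO2) = nRT/P = 2.313 × 8.314 × 710 / 94.8 = 144.0 L

144 L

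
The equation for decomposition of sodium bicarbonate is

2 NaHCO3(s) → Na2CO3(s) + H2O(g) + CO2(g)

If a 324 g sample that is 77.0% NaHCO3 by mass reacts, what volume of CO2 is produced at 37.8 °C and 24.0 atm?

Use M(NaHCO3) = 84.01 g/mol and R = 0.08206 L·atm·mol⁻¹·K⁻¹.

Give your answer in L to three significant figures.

mass of NaHCO3 = 324 × 77.0/100 = 249.5 g
n(NaHCO3) = 249.5 / 84.01 = 2.970 mol
n(CO2) = (1/2) × 2.970 = 1.485 mol
V = nRT/P = 1.485 × 0.08206 × 310.95 / 24.0 = 1.579 L

1.58 L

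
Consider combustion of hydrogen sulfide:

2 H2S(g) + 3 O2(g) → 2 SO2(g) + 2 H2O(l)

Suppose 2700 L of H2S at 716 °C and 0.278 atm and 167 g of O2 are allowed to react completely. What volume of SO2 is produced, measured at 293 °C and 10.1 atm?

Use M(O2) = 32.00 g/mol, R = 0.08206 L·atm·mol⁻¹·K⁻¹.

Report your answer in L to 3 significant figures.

n(H2S) = PV/RT = (0.278 × 2700) / (0.08206 × 989.15) = 9.247 mol
n(O2) = 167 / 32.00 = 5.219 mol
For 9.247 mol H2S, stoichiometry requires (3/2) × 9.247 = 13.87 mol O2; 5.219 mol is available, so O2 is limiting.
n(SO2) = (2/3) × 5.219 = 3.479 mol
V(SO2) = nRT/P = 3.479 × 0.08206 × 566.15 / 10.1 = 16.00 L

16.0 L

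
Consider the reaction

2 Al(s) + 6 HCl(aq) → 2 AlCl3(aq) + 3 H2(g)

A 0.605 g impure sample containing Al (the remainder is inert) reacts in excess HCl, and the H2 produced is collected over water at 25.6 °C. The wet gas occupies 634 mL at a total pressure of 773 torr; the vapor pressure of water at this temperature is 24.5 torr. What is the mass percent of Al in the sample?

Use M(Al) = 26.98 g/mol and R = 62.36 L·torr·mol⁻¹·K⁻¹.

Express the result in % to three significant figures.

P(H2) = 773 − 24.5 = 748.5 torr
n(H2) = PV/RT = (748.5 × 0.6340) / (62.36 × 298.75) = 0.02547 mol
n(Al) = (2/3) × 0.02547 = 0.01698 mol
m(Al) = 0.01698 × 26.98 = 0.4581 g
%Al = 0.4581 / 0.605 × 100 = 75.72%

75.7 %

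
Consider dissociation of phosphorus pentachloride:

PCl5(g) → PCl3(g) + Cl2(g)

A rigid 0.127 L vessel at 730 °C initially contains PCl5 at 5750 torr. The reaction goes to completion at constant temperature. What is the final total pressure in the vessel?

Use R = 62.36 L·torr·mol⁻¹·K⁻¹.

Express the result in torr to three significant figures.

11500 torr

At constant T and V, P ∝ n(gas): 1 mol gas → 2 mol gas.
P_final = (2/1) × 5750 = 11500 torr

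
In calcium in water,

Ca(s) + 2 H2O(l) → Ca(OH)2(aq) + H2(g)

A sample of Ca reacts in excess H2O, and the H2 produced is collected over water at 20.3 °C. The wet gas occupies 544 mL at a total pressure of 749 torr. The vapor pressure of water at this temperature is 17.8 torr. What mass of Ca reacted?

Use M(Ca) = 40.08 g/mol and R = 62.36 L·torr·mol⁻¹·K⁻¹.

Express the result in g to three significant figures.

0.871 g

P(H2) = 749 − 17.8 = 731.2 torr
n(H2) = PV/RT = (731.2 × 0.5440) / (62.36 × 293.45) = 0.02174 mol
n(Ca) = (1/1) × 0.02174 = 0.02174 mol
m(Ca) = 0.02174 × 40.08 = 0.8713 g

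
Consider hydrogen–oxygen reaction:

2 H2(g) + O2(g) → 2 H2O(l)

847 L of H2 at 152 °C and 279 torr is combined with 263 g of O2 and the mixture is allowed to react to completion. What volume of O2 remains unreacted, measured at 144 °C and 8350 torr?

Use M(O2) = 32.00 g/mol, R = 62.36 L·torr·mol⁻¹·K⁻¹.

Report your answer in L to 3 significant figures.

11.7 L

n(H2) = PV/RT = (279 × 847) / (62.36 × 425.15) = 8.913 mol
n(O2) = 263 / 32.00 = 8.219 mol
For 8.913 mol H2, stoichiometry requires (1/2) × 8.913 = 4.457 mol O2; 8.219 mol is available, so H2 is limiting.
n(O2) consumed = (1/2) × 8.913 = 4.457 mol; remaining = 8.219 − 4.457 = 3.762 mol
V(O2) = nRT/P = 3.762 × 62.36 × 417.15 / 8350 = 11.72 L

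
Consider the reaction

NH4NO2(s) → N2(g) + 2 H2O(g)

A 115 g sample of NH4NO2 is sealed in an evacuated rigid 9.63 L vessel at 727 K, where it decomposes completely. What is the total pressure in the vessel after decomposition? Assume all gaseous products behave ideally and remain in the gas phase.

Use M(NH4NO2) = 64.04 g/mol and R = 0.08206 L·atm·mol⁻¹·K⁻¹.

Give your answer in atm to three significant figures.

n(NH4NO2) = 115 / 64.04 = 1.796 mol
n(gas produced) = (3/1) × 1.796 = 5.388 mol
P = nRT/V = 5.388 × 0.08206 × 727 / 9.63 = 33.38 atm

33.4 atm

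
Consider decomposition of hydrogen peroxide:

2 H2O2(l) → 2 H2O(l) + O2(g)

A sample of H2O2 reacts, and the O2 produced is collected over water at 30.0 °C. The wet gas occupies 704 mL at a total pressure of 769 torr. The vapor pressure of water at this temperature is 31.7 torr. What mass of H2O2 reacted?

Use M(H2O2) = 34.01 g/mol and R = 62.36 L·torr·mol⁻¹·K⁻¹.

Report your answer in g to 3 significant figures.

P(O2) = 769 − 31.7 = 737.3 torr
n(O2) = PV/RT = (737.3 × 0.7040) / (62.36 × 303.15) = 0.02746 mol
n(H2O2) = (2/1) × 0.02746 = 0.05492 mol
m(H2O2) = 0.05492 × 34.01 = 1.868 g

1.87 g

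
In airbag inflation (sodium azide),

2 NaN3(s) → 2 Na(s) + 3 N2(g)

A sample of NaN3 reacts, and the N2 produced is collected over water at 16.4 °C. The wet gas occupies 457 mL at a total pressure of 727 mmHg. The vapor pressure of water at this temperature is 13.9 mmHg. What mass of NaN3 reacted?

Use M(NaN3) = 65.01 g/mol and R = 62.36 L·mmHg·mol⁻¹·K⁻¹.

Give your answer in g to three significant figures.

0.782 g

P(N2) = 727 − 13.9 = 713.1 mmHg
n(N2) = PV/RT = (713.1 × 0.4570) / (62.36 × 289.55) = 0.01805 mol
n(NaN3) = (2/3) × 0.01805 = 0.01203 mol
m(NaN3) = 0.01203 × 65.01 = 0.7821 g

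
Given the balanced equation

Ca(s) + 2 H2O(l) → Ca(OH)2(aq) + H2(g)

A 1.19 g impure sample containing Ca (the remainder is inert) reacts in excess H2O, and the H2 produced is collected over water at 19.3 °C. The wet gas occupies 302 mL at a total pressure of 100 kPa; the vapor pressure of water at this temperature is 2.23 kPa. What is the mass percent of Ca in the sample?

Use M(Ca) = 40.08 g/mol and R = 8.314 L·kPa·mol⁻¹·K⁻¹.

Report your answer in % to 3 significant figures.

P(H2) = 100 − 2.23 = 97.77 kPa
n(H2) = PV/RT = (97.77 × 0.3020) / (8.314 × 292.45) = 0.01214 mol
n(Ca) = (1/1) × 0.01214 = 0.01214 mol
m(Ca) = 0.01214 × 40.08 = 0.4866 g
%Ca = 0.4866 / 1.19 × 100 = 40.89%

40.9 %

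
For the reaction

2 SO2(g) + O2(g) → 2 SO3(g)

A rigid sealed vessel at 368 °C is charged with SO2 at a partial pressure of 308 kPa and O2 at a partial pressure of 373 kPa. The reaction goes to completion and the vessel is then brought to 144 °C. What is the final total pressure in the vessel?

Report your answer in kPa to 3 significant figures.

With V and T fixed, P_i ∝ n_i, so the mole ratios apply directly to partial pressures at 368 °C.
P(O2) required for 308 kPa of SO2 = (1/2) × 308 = 154.0 kPa; available 373 kPa, so SO2 is limiting.
P(O2) remaining = 373 − (1/2) × 308 = 219.0 kPa
P(gaseous products) = (2)/2 × 308 = 308.0 kPa
P_total at 368 °C = 219.0 + 308.0 = 527.0 kPa
Scaling to 144 °C: P = 527.0 × 417.15/641.15 = 342.9 kPa

343 kPa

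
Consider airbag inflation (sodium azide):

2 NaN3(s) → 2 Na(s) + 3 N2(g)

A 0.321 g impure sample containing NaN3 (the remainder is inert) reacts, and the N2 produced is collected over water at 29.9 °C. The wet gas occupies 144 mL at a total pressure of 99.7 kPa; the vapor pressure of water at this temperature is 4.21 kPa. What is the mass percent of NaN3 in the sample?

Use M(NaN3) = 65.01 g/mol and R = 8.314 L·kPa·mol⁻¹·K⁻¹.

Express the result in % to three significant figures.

P(N2) = 99.7 − 4.21 = 95.49 kPa
n(N2) = PV/RT = (95.49 × 0.1440) / (8.314 × 303.05) = 0.005458 mol
n(NaN3) = (2/3) × 0.005458 = 0.003639 mol
m(NaN3) = 0.003639 × 65.01 = 0.2366 g
%NaN3 = 0.2366 / 0.321 × 100 = 73.71%

73.7 %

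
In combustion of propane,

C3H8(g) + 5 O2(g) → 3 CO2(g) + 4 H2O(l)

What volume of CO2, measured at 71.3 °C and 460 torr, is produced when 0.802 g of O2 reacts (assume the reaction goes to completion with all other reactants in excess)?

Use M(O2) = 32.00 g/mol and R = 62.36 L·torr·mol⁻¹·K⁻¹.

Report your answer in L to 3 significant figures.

n(O2) = 0.8020 / 32.00 = 0.02506 mol
n(CO2) = (3/5) × 0.02506 = 0.01504 mol
V = nRT/P = 0.01504 × 62.36 × 344.45 / 460 = 0.7023 L

0.702 L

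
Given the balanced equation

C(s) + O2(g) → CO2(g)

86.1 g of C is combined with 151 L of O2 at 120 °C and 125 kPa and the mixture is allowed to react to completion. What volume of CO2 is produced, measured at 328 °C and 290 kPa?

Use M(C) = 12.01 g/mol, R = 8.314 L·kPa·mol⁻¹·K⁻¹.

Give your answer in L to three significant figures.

n(C) = 86.1 / 12.01 = 7.169 mol
n(O2) = PV/RT = (125 × 151) / (8.314 × 393.15) = 5.775 mol
For 7.169 mol C, stoichiometry requires (1/1) × 7.169 = 7.169 mol O2; 5.775 mol is available, so O2 is limiting.
n(CO2) = (1/1) × 5.775 = 5.775 mol
V(CO2) = nRT/P = 5.775 × 8.314 × 601.15 / 290 = 99.53 L

99.5 L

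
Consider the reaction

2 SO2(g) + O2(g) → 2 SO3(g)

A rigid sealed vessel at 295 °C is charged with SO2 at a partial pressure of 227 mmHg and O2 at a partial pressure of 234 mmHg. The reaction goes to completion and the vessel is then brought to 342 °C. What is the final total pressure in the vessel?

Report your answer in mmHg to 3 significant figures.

376 mmHg

At constant V, partial pressures at 295 °C are proportional to moles, so apply stoichiometry directly to pressures.
P(O2) required for 227 mmHg of SO2 = (1/2) × 227 = 113.5 mmHg; available 234 mmHg, so SO2 is limiting.
P(O2) remaining = 234 − (1/2) × 227 = 120.5 mmHg
P(gaseous products) = (2)/2 × 227 = 227.0 mmHg
P_total at 295 °C = 120.5 + 227.0 = 347.5 mmHg
Scaling to 342 °C: P = 347.5 × 615.15/568.15 = 376.2 mmHg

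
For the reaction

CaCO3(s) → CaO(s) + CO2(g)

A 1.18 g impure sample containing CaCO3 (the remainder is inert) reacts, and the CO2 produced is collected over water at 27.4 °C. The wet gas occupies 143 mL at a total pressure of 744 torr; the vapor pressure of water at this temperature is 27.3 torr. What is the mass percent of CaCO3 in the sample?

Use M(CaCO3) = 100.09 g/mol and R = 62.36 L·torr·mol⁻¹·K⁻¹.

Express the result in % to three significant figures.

46.4 %

P(CO2) = 744 − 27.3 = 716.7 torr
n(CO2) = PV/RT = (716.7 × 0.1430) / (62.36 × 300.55) = 0.005468 mol
n(CaCO3) = (1/1) × 0.005468 = 0.005468 mol
m(CaCO3) = 0.005468 × 100.09 = 0.5473 g
%CaCO3 = 0.5473 / 1.18 × 100 = 46.38%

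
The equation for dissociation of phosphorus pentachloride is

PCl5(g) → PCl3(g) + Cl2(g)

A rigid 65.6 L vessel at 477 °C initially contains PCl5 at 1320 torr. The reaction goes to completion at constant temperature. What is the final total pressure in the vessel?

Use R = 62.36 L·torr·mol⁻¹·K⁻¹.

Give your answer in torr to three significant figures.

2640 torr

Rigid vessel, constant T ⇒ P scales with total gas moles (1 → 2).
P_final = (2/1) × 1320 = 2640 torr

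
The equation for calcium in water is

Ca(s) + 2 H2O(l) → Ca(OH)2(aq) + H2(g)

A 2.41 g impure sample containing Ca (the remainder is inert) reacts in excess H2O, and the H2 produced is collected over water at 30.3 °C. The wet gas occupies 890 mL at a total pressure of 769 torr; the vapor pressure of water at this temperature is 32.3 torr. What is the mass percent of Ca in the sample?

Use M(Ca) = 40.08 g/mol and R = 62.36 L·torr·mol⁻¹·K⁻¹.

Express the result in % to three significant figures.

57.6 %

P(H2) = 769 − 32.3 = 736.7 torr
n(H2) = PV/RT = (736.7 × 0.8900) / (62.36 × 303.45) = 0.03465 mol
n(Ca) = (1/1) × 0.03465 = 0.03465 mol
m(Ca) = 0.03465 × 40.08 = 1.389 g
%Ca = 1.389 / 2.41 × 100 = 57.63%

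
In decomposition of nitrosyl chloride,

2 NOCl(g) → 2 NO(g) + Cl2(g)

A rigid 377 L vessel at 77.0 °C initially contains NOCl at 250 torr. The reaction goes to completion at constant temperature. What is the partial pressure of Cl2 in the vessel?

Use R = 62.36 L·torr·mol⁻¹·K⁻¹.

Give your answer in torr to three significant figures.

125 torr

n(NOCl)₀ = PV/RT = (250 × 377) / (62.36 × 350.15) = 4.316 mol
n(Cl2) = (1/2) × 4.316 = 2.158 mol
P(Cl2) = nRT/V = 2.158 × 62.36 × 350.15 / 377 = 125.0 torr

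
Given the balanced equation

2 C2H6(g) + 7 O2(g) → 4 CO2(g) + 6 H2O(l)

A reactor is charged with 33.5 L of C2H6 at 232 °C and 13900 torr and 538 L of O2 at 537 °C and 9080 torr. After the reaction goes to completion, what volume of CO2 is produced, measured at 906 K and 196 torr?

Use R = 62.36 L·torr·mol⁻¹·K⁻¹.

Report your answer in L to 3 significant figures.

n(C2H6) = PV/RT = (13900 × 33.5) / (62.36 × 505.15) = 14.78 mol
n(O2) = PV/RT = (9080 × 538) / (62.36 × 810.15) = 96.69 mol
For 14.78 mol C2H6, stoichiometry requires (7/2) × 14.78 = 51.73 mol O2; 96.69 mol is available, so C2H6 is limiting.
n(CO2) = (4/2) × 14.78 = 29.56 mol
V(CO2) = nRT/P = 29.56 × 62.36 × 906 / 196 = 8521 L

8520 L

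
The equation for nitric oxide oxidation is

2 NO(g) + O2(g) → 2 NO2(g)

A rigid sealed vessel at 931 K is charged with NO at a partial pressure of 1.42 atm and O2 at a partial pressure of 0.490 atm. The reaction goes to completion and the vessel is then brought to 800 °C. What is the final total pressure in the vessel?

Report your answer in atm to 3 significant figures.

With V and T fixed, P_i ∝ n_i, so the mole ratios apply directly to partial pressures at 931 K.
P(O2) required for 1.42 atm of NO = (1/2) × 1.42 = 0.7100 atm; available 0.490 atm, so O2 is limiting.
P(NO) remaining = 1.42 − (2/1) × 0.490 = 0.4400 atm
P(gaseous products) = (2)/1 × 0.490 = 0.9800 atm
P_total at 931 K = 0.4400 + 0.9800 = 1.420 atm
Scaling to 800 °C: P = 1.420 × 1073.15/931 = 1.637 atm

1.64 atm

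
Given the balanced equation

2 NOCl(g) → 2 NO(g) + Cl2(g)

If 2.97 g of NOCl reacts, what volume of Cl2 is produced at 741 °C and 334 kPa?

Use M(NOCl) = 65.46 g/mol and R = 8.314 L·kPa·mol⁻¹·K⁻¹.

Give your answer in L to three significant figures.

0.573 L

n(NOCl) = 2.970 / 65.46 = 0.04537 mol
n(Cl2) = (1/2) × 0.04537 = 0.02269 mol
V = nRT/P = 0.02269 × 8.314 × 1014.15 / 334 = 0.5728 L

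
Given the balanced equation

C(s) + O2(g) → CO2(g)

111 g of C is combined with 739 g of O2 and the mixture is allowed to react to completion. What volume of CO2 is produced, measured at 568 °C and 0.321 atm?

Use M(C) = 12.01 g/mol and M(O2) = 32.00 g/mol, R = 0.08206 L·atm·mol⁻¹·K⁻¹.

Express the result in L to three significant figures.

1990 L

n(C) = 111 / 12.01 = 9.242 mol
n(O2) = 739 / 32.00 = 23.09 mol
For 9.242 mol C, stoichiometry requires (1/1) × 9.242 = 9.242 mol O2; 23.09 mol is available, so C is limiting.
n(CO2) = (1/1) × 9.242 = 9.242 mol
V(CO2) = nRT/P = 9.242 × 0.08206 × 841.15 / 0.321 = 1987 L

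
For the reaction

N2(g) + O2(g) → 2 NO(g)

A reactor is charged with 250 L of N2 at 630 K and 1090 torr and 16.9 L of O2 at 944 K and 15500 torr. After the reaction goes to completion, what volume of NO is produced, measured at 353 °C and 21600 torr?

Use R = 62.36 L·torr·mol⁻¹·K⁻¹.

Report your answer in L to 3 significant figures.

16.1 L

n(N2) = PV/RT = (1090 × 250) / (62.36 × 630) = 6.936 mol
n(O2) = PV/RT = (15500 × 16.9) / (62.36 × 944) = 4.450 mol
For 6.936 mol N2, stoichiometry requires (1/1) × 6.936 = 6.936 mol O2; 4.450 mol is available, so O2 is limiting.
n(NO) = (2/1) × 4.450 = 8.900 mol
V(NO) = nRT/P = 8.900 × 62.36 × 626.15 / 21600 = 16.09 L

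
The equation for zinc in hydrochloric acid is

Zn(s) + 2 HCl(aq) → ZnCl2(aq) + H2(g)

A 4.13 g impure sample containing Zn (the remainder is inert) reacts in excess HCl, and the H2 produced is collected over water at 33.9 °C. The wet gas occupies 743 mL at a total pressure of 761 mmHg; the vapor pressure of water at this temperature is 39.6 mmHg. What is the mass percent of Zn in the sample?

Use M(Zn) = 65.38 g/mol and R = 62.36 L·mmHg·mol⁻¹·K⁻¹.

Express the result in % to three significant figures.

P(H2) = 761 − 39.6 = 721.4 mmHg
n(H2) = PV/RT = (721.4 × 0.7430) / (62.36 × 307.05) = 0.02799 mol
n(Zn) = (1/1) × 0.02799 = 0.02799 mol
m(Zn) = 0.02799 × 65.38 = 1.830 g
%Zn = 1.830 / 4.13 × 100 = 44.31%

44.3 %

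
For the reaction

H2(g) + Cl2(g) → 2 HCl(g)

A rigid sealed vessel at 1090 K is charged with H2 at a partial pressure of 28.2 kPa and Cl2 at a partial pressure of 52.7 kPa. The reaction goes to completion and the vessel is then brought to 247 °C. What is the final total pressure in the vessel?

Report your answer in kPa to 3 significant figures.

Because the vessel is rigid and T is held at 1090 K, work the stoichiometry in partial pressures (P_i = n_iRT/V).
P(Cl2) required for 28.2 kPa of H2 = (1/1) × 28.2 = 28.20 kPa; available 52.7 kPa, so H2 is limiting.
P(Cl2) remaining = 52.7 − (1/1) × 28.2 = 24.50 kPa
P(gaseous products) = (2)/1 × 28.2 = 56.40 kPa
P_total at 1090 K = 24.50 + 56.40 = 80.90 kPa
Scaling to 247 °C: P = 80.90 × 520.15/1090 = 38.61 kPa

38.6 kPa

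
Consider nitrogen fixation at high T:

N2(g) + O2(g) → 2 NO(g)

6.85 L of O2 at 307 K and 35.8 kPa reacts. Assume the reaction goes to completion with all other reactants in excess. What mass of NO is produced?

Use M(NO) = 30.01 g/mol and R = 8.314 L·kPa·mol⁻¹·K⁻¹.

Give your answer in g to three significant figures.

n(O2) = PV/RT = (35.8 × 6.85) / (8.314 × 307) = 0.09608 mol
n(NO) = (2/1) × 0.09608 = 0.1922 mol
m(NO) = 0.1922 × 30.01 = 5.768 g

5.77 g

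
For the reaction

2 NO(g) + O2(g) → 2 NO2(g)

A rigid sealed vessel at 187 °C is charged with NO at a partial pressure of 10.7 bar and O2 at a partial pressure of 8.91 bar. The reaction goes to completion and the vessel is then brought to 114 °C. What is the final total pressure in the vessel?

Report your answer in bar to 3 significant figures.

At constant V, partial pressures at 187 °C are proportional to moles, so apply stoichiometry directly to pressures.
P(O2) required for 10.7 bar of NO = (1/2) × 10.7 = 5.350 bar; available 8.91 bar, so NO is limiting.
P(O2) remaining = 8.91 − (1/2) × 10.7 = 3.560 bar
P(gaseous products) = (2)/2 × 10.7 = 10.70 bar
P_total at 187 °C = 3.560 + 10.70 = 14.26 bar
Scaling to 114 °C: P = 14.26 × 387.15/460.15 = 12.00 bar

12.0 bar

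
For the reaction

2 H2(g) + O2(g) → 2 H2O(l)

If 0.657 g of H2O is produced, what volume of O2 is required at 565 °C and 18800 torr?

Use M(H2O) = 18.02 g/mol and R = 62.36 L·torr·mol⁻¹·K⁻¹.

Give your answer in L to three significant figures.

n(H2O) = 0.6570 / 18.02 = 0.03646 mol
n(O2) = (1/2) × 0.03646 = 0.01823 mol
V = nRT/P = 0.01823 × 62.36 × 838.15 / 18800 = 0.05068 L

0.0507 L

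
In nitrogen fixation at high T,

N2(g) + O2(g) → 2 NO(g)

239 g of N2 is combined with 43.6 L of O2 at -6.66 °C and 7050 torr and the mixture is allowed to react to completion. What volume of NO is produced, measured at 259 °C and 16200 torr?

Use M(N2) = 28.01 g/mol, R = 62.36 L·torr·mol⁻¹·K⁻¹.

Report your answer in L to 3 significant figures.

n(N2) = 239 / 28.01 = 8.533 mol
n(O2) = PV/RT = (7050 × 43.6) / (62.36 × 266.49) = 18.50 mol
For 8.533 mol N2, stoichiometry requires (1/1) × 8.533 = 8.533 mol O2; 18.50 mol is available, so N2 is limiting.
n(NO) = (2/1) × 8.533 = 17.07 mol
V(NO) = nRT/P = 17.07 × 62.36 × 532.15 / 16200 = 34.97 L

35.0 L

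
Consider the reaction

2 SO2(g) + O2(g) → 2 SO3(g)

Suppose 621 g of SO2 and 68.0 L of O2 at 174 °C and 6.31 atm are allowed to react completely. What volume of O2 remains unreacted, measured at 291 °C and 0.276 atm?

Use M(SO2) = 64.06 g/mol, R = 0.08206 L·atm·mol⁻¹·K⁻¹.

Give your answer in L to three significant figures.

n(SO2) = 621 / 64.06 = 9.694 mol
n(O2) = PV/RT = (6.31 × 68.0) / (0.08206 × 447.15) = 11.69 mol
For 9.694 mol SO2, stoichiometry requires (1/2) × 9.694 = 4.847 mol O2; 11.69 mol is available, so SO2 is limiting.
n(O2) consumed = (1/2) × 9.694 = 4.847 mol; remaining = 11.69 − 4.847 = 6.843 mol
V(O2) = nRT/P = 6.843 × 0.08206 × 564.15 / 0.276 = 1148 L

1150 L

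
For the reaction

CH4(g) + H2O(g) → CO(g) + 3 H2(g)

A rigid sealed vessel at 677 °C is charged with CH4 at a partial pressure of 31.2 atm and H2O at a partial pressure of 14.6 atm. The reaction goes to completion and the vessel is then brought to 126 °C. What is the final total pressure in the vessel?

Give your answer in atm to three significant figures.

31.5 atm

With V and T fixed, P_i ∝ n_i, so the mole ratios apply directly to partial pressures at 677 °C.
P(H2O) required for 31.2 atm of CH4 = (1/1) × 31.2 = 31.20 atm; available 14.6 atm, so H2O is limiting.
P(CH4) remaining = 31.2 − (1/1) × 14.6 = 16.60 atm
P(gaseous products) = (1+3)/1 × 14.6 = 58.40 atm
P_total at 677 °C = 16.60 + 58.40 = 75.00 atm
Scaling to 126 °C: P = 75.00 × 399.15/950.15 = 31.51 atm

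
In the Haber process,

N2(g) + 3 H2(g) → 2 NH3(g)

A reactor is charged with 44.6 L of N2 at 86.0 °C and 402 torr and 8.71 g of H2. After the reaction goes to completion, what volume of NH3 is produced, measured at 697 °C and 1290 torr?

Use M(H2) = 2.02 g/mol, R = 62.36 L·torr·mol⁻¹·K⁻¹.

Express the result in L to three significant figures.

n(N2) = PV/RT = (402 × 44.6) / (62.36 × 359.15) = 0.8005 mol
n(H2) = 8.71 / 2.02 = 4.312 mol
For 0.8005 mol N2, stoichiometry requires (3/1) × 0.8005 = 2.401 mol H2; 4.312 mol is available, so N2 is limiting.
n(NH3) = (2/1) × 0.8005 = 1.601 mol
V(NH3) = nRT/P = 1.601 × 62.36 × 970.15 / 1290 = 75.08 L

75.1 L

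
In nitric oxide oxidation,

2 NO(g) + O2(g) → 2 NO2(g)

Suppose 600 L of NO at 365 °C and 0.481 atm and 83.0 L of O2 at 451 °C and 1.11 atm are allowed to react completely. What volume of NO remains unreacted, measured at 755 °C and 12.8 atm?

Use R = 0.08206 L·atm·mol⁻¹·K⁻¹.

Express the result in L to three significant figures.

15.9 L

n(NO) = PV/RT = (0.481 × 600) / (0.08206 × 638.15) = 5.511 mol
n(O2) = PV/RT = (1.11 × 83.0) / (0.08206 × 724.15) = 1.550 mol
For 5.511 mol NO, stoichiometry requires (1/2) × 5.511 = 2.756 mol O2; 1.550 mol is available, so O2 is limiting.
n(NO) consumed = (2/1) × 1.550 = 3.100 mol; remaining = 5.511 − 3.100 = 2.411 mol
V(NO) = nRT/P = 2.411 × 0.08206 × 1028.15 / 12.8 = 15.89 L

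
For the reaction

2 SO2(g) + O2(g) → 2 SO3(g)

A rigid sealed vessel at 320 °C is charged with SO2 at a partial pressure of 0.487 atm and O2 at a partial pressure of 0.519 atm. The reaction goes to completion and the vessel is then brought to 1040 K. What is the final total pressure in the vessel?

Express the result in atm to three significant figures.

Because the vessel is rigid and T is held at 320 °C, work the stoichiometry in partial pressures (P_i = n_iRT/V).
P(O2) required for 0.487 atm of SO2 = (1/2) × 0.487 = 0.2435 atm; available 0.519 atm, so SO2 is limiting.
P(O2) remaining = 0.519 − (1/2) × 0.487 = 0.2755 atm
P(gaseous products) = (2)/2 × 0.487 = 0.4870 atm
P_total at 320 °C = 0.2755 + 0.4870 = 0.7625 atm
Scaling to 1040 K: P = 0.7625 × 1040/593.15 = 1.337 atm

1.34 atm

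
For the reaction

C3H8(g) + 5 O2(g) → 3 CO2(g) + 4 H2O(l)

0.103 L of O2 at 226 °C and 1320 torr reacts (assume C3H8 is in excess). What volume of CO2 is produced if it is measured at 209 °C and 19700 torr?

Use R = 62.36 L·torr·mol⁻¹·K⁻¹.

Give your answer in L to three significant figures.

n(O2) = PV/RT = (1320 × 0.103) / (62.36 × 499.15) = 0.004368 mol
n(CO2) = (3/5) × 0.004368 = 0.002621 mol
V = nRT/P = 0.002621 × 62.36 × 482.15 / 19700 = 0.004000 L

0.00400 L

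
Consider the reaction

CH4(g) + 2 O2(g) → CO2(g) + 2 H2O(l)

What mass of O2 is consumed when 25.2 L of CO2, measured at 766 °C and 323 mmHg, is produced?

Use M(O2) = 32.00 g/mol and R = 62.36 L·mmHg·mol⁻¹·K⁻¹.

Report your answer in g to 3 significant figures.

n(CO2) = PV/RT = (323 × 25.2) / (62.36 × 1039.15) = 0.1256 mol
n(O2) = (2/1) × 0.1256 = 0.2512 mol
m(O2) = 0.2512 × 32.00 = 8.038 g

8.04 g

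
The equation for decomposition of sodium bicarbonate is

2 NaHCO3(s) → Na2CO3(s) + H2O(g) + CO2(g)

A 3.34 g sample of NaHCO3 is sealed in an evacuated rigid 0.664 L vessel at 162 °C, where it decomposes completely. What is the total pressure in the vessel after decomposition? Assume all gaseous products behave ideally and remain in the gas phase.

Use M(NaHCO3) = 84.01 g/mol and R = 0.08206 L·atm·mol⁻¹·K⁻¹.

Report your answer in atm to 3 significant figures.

2.14 atm

n(NaHCO3) = 3.34 / 84.01 = 0.03976 mol
n(gas produced) = (2/2) × 0.03976 = 0.03976 mol
P = nRT/V = 0.03976 × 0.08206 × 435.15 / 0.664 = 2.138 atm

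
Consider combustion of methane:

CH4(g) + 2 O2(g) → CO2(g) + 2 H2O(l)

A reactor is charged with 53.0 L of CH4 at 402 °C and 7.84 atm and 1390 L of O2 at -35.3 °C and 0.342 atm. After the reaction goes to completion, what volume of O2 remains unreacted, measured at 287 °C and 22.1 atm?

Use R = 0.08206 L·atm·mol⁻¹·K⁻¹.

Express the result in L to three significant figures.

n(CH4) = PV/RT = (7.84 × 53.0) / (0.08206 × 675.15) = 7.500 mol
n(O2) = PV/RT = (0.342 × 1390) / (0.08206 × 237.85) = 24.36 mol
For 7.500 mol CH4, stoichiometry requires (2/1) × 7.500 = 15.00 mol O2; 24.36 mol is available, so CH4 is limiting.
n(O2) consumed = (2/1) × 7.500 = 15.00 mol; remaining = 24.36 − 15.00 = 9.360 mol
V(O2) = nRT/P = 9.360 × 0.08206 × 560.15 / 22.1 = 19.47 L

19.5 L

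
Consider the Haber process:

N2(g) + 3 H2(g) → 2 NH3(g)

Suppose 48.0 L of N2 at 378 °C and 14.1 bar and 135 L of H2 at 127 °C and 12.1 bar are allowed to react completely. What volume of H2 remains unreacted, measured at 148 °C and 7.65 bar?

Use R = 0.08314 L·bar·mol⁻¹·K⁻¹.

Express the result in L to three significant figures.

n(N2) = PV/RT = (14.1 × 48.0) / (0.08314 × 651.15) = 12.50 mol
n(H2) = PV/RT = (12.1 × 135) / (0.08314 × 400.15) = 49.10 mol
For 12.50 mol N2, stoichiometry requires (3/1) × 12.50 = 37.50 mol H2; 49.10 mol is available, so N2 is limiting.
n(H2) consumed = (3/1) × 12.50 = 37.50 mol; remaining = 49.10 − 37.50 = 11.60 mol
V(H2) = nRT/P = 11.60 × 0.08314 × 421.15 / 7.65 = 53.09 L

53.1 L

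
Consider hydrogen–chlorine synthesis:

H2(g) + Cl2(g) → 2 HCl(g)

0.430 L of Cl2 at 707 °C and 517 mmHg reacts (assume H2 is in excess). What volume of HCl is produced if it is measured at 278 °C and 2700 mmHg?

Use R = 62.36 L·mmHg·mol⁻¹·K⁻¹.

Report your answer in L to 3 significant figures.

n(Cl2) = PV/RT = (517 × 0.430) / (62.36 × 980.15) = 0.003637 mol
n(HCl) = (2/1) × 0.003637 = 0.007274 mol
V = nRT/P = 0.007274 × 62.36 × 551.15 / 2700 = 0.09259 L

0.0926 L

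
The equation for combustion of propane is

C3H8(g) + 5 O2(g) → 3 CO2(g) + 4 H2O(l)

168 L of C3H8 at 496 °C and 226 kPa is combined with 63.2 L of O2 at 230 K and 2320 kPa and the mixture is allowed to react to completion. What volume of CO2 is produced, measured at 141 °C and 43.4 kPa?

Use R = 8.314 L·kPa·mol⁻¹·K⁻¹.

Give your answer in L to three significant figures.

n(C3H8) = PV/RT = (226 × 168) / (8.314 × 769.15) = 5.937 mol
n(O2) = PV/RT = (2320 × 63.2) / (8.314 × 230) = 76.68 mol
For 5.937 mol C3H8, stoichiometry requires (5/1) × 5.937 = 29.69 mol O2; 76.68 mol is available, so C3H8 is limiting.
n(CO2) = (3/1) × 5.937 = 17.81 mol
V(CO2) = nRT/P = 17.81 × 8.314 × 414.15 / 43.4 = 1413 L

1410 L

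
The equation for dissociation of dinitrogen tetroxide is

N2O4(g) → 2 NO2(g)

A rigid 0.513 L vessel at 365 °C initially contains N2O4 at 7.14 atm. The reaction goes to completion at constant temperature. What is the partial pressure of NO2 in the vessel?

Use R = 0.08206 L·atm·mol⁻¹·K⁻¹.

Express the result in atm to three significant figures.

14.3 atm

n(N2O4)₀ = PV/RT = (7.14 × 0.513) / (0.08206 × 638.15) = 0.06995 mol
n(NO2) = (2/1) × 0.06995 = 0.1399 mol
P(NO2) = nRT/V = 0.1399 × 0.08206 × 638.15 / 0.513 = 14.28 atm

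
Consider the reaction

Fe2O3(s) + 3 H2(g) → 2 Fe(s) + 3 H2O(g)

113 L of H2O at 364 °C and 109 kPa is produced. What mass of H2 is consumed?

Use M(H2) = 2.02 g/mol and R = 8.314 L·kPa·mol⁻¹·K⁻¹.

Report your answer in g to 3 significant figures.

4.70 g

n(H2O) = PV/RT = (109 × 113) / (8.314 × 637.15) = 2.325 mol
n(H2) = (3/3) × 2.325 = 2.325 mol
m(H2) = 2.325 × 2.02 = 4.697 g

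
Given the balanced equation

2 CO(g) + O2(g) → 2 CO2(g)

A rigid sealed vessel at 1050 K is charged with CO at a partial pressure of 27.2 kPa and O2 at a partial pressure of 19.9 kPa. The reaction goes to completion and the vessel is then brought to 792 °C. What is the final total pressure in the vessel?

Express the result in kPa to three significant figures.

34.0 kPa

With V and T fixed, P_i ∝ n_i, so the mole ratios apply directly to partial pressures at 1050 K.
P(O2) required for 27.2 kPa of CO = (1/2) × 27.2 = 13.60 kPa; available 19.9 kPa, so CO is limiting.
P(O2) remaining = 19.9 − (1/2) × 27.2 = 6.300 kPa
P(gaseous products) = (2)/2 × 27.2 = 27.20 kPa
P_total at 1050 K = 6.300 + 27.20 = 33.50 kPa
Scaling to 792 °C: P = 33.50 × 1065.15/1050 = 33.98 kPa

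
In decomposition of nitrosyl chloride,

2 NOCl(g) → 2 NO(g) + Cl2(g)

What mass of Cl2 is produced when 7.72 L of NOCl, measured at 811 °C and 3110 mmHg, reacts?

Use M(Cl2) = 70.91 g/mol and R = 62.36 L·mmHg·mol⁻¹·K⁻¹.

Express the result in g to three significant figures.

12.6 g

n(NOCl) = PV/RT = (3110 × 7.72) / (62.36 × 1084.15) = 0.3551 mol
n(Cl2) = (1/2) × 0.3551 = 0.1776 mol
m(Cl2) = 0.1776 × 70.91 = 12.59 g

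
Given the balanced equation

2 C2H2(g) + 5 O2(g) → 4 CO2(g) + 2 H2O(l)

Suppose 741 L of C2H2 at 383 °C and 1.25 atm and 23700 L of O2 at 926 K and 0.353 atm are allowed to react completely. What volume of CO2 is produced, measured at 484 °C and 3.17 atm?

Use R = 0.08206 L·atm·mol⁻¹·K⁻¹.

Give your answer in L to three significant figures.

674 L

n(C2H2) = PV/RT = (1.25 × 741) / (0.08206 × 656.15) = 17.20 mol
n(O2) = PV/RT = (0.353 × 23700) / (0.08206 × 926) = 110.1 mol
For 17.20 mol C2H2, stoichiometry requires (5/2) × 17.20 = 43.00 mol O2; 110.1 mol is available, so C2H2 is limiting.
n(CO2) = (4/2) × 17.20 = 34.40 mol
V(CO2) = nRT/P = 34.40 × 0.08206 × 757.15 / 3.17 = 674.2 L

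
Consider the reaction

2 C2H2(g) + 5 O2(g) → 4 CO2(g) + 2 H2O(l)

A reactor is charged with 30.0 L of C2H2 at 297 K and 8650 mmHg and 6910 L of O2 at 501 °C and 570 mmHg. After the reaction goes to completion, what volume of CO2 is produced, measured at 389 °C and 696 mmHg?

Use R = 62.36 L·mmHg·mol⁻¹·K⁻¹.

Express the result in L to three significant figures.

n(C2H2) = PV/RT = (8650 × 30.0) / (62.36 × 297) = 14.01 mol
n(O2) = PV/RT = (570 × 6910) / (62.36 × 774.15) = 81.59 mol
For 14.01 mol C2H2, stoichiometry requires (5/2) × 14.01 = 35.02 mol O2; 81.59 mol is available, so C2H2 is limiting.
n(CO2) = (4/2) × 14.01 = 28.02 mol
V(CO2) = nRT/P = 28.02 × 62.36 × 662.15 / 696 = 1662 L

1660 L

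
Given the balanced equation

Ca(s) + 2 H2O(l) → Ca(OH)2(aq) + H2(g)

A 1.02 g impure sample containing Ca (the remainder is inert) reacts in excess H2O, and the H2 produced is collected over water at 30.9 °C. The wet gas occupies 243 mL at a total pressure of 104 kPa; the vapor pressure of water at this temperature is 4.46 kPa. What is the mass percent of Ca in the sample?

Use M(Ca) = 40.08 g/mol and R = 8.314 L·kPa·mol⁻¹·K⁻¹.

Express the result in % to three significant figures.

37.6 %

P(H2) = 104 − 4.46 = 99.54 kPa
n(H2) = PV/RT = (99.54 × 0.2430) / (8.314 × 304.05) = 0.009569 mol
n(Ca) = (1/1) × 0.009569 = 0.009569 mol
m(Ca) = 0.009569 × 40.08 = 0.3835 g
%Ca = 0.3835 / 1.02 × 100 = 37.60%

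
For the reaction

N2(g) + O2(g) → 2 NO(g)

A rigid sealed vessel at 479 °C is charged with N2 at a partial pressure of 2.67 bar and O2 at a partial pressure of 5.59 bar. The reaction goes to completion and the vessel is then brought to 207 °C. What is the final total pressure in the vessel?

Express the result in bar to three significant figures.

At constant V, partial pressures at 479 °C are proportional to moles, so apply stoichiometry directly to pressures.
P(O2) required for 2.67 bar of N2 = (1/1) × 2.67 = 2.670 bar; available 5.59 bar, so N2 is limiting.
P(O2) remaining = 5.59 − (1/1) × 2.67 = 2.920 bar
P(gaseous products) = (2)/1 × 2.67 = 5.340 bar
P_total at 479 °C = 2.920 + 5.340 = 8.260 bar
Scaling to 207 °C: P = 8.260 × 480.15/752.15 = 5.273 bar

5.27 bar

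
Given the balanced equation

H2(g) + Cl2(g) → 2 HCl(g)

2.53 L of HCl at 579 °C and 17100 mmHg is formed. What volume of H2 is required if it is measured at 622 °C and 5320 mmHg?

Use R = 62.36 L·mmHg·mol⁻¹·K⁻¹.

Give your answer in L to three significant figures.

4.27 L

n(HCl) = PV/RT = (17100 × 2.53) / (62.36 × 852.15) = 0.8141 mol
n(H2) = (1/2) × 0.8141 = 0.4071 mol
V = nRT/P = 0.4071 × 62.36 × 895.15 / 5320 = 4.272 L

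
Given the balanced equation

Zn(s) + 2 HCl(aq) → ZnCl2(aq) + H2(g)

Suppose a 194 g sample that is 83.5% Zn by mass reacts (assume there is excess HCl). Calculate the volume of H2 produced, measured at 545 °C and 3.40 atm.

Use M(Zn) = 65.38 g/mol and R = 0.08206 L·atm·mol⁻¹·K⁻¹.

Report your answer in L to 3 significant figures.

48.9 L

mass of Zn = 194 × 83.5/100 = 162.0 g
n(Zn) = 162.0 / 65.38 = 2.478 mol
n(H2) = (1/1) × 2.478 = 2.478 mol
V = nRT/P = 2.478 × 0.08206 × 818.15 / 3.40 = 48.93 L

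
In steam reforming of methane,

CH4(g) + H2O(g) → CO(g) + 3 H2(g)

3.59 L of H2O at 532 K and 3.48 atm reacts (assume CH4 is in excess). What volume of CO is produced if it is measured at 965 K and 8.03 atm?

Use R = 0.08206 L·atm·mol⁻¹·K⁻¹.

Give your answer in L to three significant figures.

2.82 L

n(H2O) = PV/RT = (3.48 × 3.59) / (0.08206 × 532) = 0.2862 mol
n(CO) = (1/1) × 0.2862 = 0.2862 mol
V = nRT/P = 0.2862 × 0.08206 × 965 / 8.03 = 2.822 L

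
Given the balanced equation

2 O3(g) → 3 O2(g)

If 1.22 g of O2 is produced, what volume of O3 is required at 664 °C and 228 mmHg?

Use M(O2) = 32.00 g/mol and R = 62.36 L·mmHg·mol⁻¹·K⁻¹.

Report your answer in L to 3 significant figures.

n(O2) = 1.220 / 32.00 = 0.03812 mol
n(O3) = (2/3) × 0.03812 = 0.02541 mol
V = nRT/P = 0.02541 × 62.36 × 937.15 / 228 = 6.513 L

6.51 L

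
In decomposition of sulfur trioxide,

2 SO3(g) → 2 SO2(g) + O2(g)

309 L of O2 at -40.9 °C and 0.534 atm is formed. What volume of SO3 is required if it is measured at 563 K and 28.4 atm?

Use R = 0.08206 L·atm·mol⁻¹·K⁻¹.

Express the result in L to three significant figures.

n(O2) = PV/RT = (0.534 × 309) / (0.08206 × 232.25) = 8.658 mol
n(SO3) = (2/1) × 8.658 = 17.32 mol
V = nRT/P = 17.32 × 0.08206 × 563 / 28.4 = 28.18 L

28.2 L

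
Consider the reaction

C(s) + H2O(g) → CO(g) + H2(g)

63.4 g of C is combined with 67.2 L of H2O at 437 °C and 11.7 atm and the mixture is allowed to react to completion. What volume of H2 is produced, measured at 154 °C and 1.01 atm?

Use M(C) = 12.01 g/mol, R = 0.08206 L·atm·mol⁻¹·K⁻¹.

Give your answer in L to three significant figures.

183 L

n(C) = 63.4 / 12.01 = 5.279 mol
n(H2O) = PV/RT = (11.7 × 67.2) / (0.08206 × 710.15) = 13.49 mol
For 5.279 mol C, stoichiometry requires (1/1) × 5.279 = 5.279 mol H2O; 13.49 mol is available, so C is limiting.
n(H2) = (1/1) × 5.279 = 5.279 mol
V(H2) = nRT/P = 5.279 × 0.08206 × 427.15 / 1.01 = 183.2 L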